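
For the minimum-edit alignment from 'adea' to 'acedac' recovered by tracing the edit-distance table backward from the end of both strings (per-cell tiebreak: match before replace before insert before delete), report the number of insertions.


Edit distance = 3. Backtracking from cell (4, 6) with preference match > replace > insert > delete,
then listing the resulting alignment 'adea' -> 'acedac' left to right:
  Step 1: keep 'a'
  Step 2: replace d->c
  Step 3: keep 'e'
  Step 4: insert 'd' [insertion #1]
  Step 5: keep 'a'
  Step 6: insert 'c' [insertion #2]
Total insertions: 2

2


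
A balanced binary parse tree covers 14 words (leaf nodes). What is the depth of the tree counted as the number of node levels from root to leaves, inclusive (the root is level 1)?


In a balanced binary tree with n leaves the deepest leaf is ceil(log2(n)) edges below the root,
so counting node levels inclusive of root and leaves gives ceil(log2(n)) + 1 levels.
log2(14) = 3.8074
ceil(3.8074) = 4
levels = 4 + 1 = 5

5


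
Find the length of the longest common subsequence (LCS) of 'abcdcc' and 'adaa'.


DP table for LCS of 'abcdcc' and 'adaa':
       a  d  a  a
    0  0  0  0  0
  a 0  1  1  1  1
  b 0  1  1  1  1
  c 0  1  1  1  1
  d 0  1  2  2  2
  c 0  1  2  2  2
  c 0  1  2  2  2
LCS: 'ad'
LCS length = 2

2


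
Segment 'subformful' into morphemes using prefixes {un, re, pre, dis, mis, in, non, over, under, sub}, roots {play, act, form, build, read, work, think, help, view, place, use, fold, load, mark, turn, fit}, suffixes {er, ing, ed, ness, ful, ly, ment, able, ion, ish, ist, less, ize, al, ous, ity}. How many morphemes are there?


Segmenting 'subformful' against the inventory:
  'sub' -> prefix (morpheme 1)
  'form' -> root (morpheme 2)
  'ful' -> suffix (morpheme 3)
Total morphemes: 3

3


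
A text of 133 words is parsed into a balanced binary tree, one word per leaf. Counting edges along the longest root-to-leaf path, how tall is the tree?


In a balanced binary tree with n leaves the deepest leaf is ceil(log2(n)) edges below the root.
log2(133) = 7.0553
ceil(7.0553) = 8
height (edges) = 8

8


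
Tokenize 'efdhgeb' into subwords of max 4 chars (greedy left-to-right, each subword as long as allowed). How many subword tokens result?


'efdhgeb' has 7 characters.
Chunking with max size 4:
  Chunk 1: 'efdh' (positions 0-3)
  Chunk 2: 'geb' (positions 4-6)
Total chunks: ceil(7 / 4) = 2

2


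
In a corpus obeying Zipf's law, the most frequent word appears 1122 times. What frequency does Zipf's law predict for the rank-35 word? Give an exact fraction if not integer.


Zipf's law: freq(rank) = f1 / rank
f1 = 1122, rank = 35
freq = 1122 / 35
GCD(1122, 35) = 1
Simplified: 1122/35

1122/35


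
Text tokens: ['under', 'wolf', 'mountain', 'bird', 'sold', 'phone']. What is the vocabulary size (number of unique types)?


Listing all tokens and tracking unique types:
  Token 1: 'under' -> NEW (unique so far: 1)
  Token 2: 'wolf' -> NEW (unique so far: 2)
  Token 3: 'mountain' -> NEW (unique so far: 3)
  Token 4: 'bird' -> NEW (unique so far: 4)
  Token 5: 'sold' -> NEW (unique so far: 5)
  Token 6: 'phone' -> NEW (unique so far: 6)
Unique types: ('bird', 'mountain', 'phone', 'sold', 'under', 'wolf')
Vocabulary size: 6

6


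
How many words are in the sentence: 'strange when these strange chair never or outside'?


Counting words by splitting on spaces:
  Word 1: 'strange'
  Word 2: 'when'
  Word 3: 'these'
  Word 4: 'strange'
  Word 5: 'chair'
  Word 6: 'never'
  Word 7: 'or'
  Word 8: 'outside'
Total words: 8

8


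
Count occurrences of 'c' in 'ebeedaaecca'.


Scanning 'ebeedaaecca' for 'c':
  Position 8: 'c' -> MATCH (count: 1)
  Position 9: 'c' -> MATCH (count: 2)
Total occurrences of 'c': 2

2


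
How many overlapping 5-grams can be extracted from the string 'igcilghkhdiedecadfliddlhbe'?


String 'igcilghkhdiedecadfliddlhbe' has length L = 26.
Number of overlapping n-grams = L - n + 1
Substituting: 26 - 5 + 1 = 22

22


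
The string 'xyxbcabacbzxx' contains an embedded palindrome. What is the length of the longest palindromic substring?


Scanning 'xyxbcabacbzxx' for palindromic substrings.
Substring at positions 3-9: 'bcabacb'.
Check: reverse('bcabacb') = 'bcabacb' -> palindrome confirmed.
Neighbouring characters ('x' / 'z') break symmetry, so it cannot extend further.
No longer palindromic substring exists; longest length = 7

7


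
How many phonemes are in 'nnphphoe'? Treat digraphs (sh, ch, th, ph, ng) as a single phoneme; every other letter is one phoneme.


Parsing 'nnphphoe' greedily, digraphs first:
  'n' -> consonant phoneme (phonemes so far: 1)
  'n' -> consonant phoneme (phonemes so far: 2)
  'ph' -> digraph (1 consonant phoneme) (phonemes so far: 3)
  'ph' -> digraph (1 consonant phoneme) (phonemes so far: 4)
  'o' -> vowel phoneme (phonemes so far: 5)
  'e' -> vowel phoneme (phonemes so far: 6)
Total phonemes: 6

6


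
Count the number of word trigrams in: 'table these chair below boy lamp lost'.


Word trigrams from [7] words:
  Trigram 1: (table these chair)
  Trigram 2: (these chair below)
  Trigram 3: (chair below boy)
  Trigram 4: (below boy lamp)
  Trigram 5: (boy lamp lost)
Total word trigrams: 7 - 2 = 5

5


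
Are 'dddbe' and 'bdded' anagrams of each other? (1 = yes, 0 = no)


Sort characters of 'dddbe': 'bddde'
Sort characters of 'bdded': 'bddde'
Sorted forms match -> they ARE anagrams
Result: 1

1


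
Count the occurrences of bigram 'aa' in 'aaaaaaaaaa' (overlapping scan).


Scanning 'aaaaaaaaaa' for bigram 'aa':
  Position 0: 'aa' -> MATCH
  Position 1: 'aa' -> MATCH
  Position 2: 'aa' -> MATCH
  Position 3: 'aa' -> MATCH
  Position 4: 'aa' -> MATCH
  Position 5: 'aa' -> MATCH
  Position 6: 'aa' -> MATCH
  Position 7: 'aa' -> MATCH
  Position 8: 'aa' -> MATCH
Total matches: 9

9


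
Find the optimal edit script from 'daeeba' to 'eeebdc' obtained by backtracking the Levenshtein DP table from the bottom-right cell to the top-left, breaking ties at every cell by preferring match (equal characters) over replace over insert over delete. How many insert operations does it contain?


Edit distance = 4. Backtracking from cell (6, 6) with preference match > replace > insert > delete,
then listing the resulting alignment 'daeeba' -> 'eeebdc' left to right:
  Step 1: delete 'd'
  Step 2: replace a->e
  Step 3: keep 'e'
  Step 4: keep 'e'
  Step 5: keep 'b'
  Step 6: insert 'd' [insertion #1]
  Step 7: replace a->c
Total insertions: 1

1


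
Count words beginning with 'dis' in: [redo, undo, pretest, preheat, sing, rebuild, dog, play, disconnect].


Checking each word for prefix 'dis':
  'redo' -> no (count: 0)
  'undo' -> no (count: 0)
  'pretest' -> no (count: 0)
  'preheat' -> no (count: 0)
  'sing' -> no (count: 0)
  'rebuild' -> no (count: 0)
  'dog' -> no (count: 0)
  'play' -> no (count: 0)
  'disconnect' -> YES, starts with 'dis' (count: 1)
Total with prefix 'dis': 1

1


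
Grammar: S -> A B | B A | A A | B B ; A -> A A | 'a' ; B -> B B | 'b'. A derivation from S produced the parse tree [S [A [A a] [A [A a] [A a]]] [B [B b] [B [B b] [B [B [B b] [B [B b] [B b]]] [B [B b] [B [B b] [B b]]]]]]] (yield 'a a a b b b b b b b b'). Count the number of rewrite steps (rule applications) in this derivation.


Every bracketed nonterminal node [X ...] in the tree is produced by exactly one rule application.
Reading the tree off as a leftmost derivation:
  Step 1: S  =>  A B   (applied S -> A B)
  Step 2: A B  =>  A A B   (applied A -> A A)
  Step 3: A A B  =>  a A B   (applied A -> a)
  Step 4: a A B  =>  a A A B   (applied A -> A A)
  Step 5: a A A B  =>  a a A B   (applied A -> a)
  Step 6: a a A B  =>  a a a B   (applied A -> a)
  Step 7: a a a B  =>  a a a B B   (applied B -> B B)
  Step 8: a a a B B  =>  a a a b B   (applied B -> b)
  Step 9: a a a b B  =>  a a a b B B   (applied B -> B B)
  Step 10: a a a b B B  =>  a a a b b B   (applied B -> b)
  Step 11: a a a b b B  =>  a a a b b B B   (applied B -> B B)
  Step 12: a a a b b B B  =>  a a a b b B B B   (applied B -> B B)
  Step 13: a a a b b B B B  =>  a a a b b b B B   (applied B -> b)
  Step 14: a a a b b b B B  =>  a a a b b b B B B   (applied B -> B B)
  Step 15: a a a b b b B B B  =>  a a a b b b b B B   (applied B -> b)
  Step 16: a a a b b b b B B  =>  a a a b b b b b B   (applied B -> b)
  Step 17: a a a b b b b b B  =>  a a a b b b b b B B   (applied B -> B B)
  Step 18: a a a b b b b b B B  =>  a a a b b b b b b B   (applied B -> b)
  Step 19: a a a b b b b b b B  =>  a a a b b b b b b B B   (applied B -> B B)
  Step 20: a a a b b b b b b B B  =>  a a a b b b b b b b B   (applied B -> b)
  Step 21: a a a b b b b b b b B  =>  a a a b b b b b b b b   (applied B -> b)
Final yield: a a a b b b b b b b b
Total rewrite steps: 21

21


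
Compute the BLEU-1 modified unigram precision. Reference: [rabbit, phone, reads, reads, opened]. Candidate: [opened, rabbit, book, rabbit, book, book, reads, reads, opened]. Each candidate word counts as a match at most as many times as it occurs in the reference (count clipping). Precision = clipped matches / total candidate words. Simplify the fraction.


Reference word counts: {'opened': 1, 'phone': 1, 'rabbit': 1, 'reads': 2}
Checking each candidate word (with clipping):
  'opened' -> in reference (ref count 1, used 1/1) -> match (matches: 1)
  'rabbit' -> in reference (ref count 1, used 1/1) -> match (matches: 2)
  'book' -> not in reference -> no match (matches: 2)
  'rabbit' -> ref count 1 already used up (1/1) -> clipped, no match (matches: 2)
  'book' -> not in reference -> no match (matches: 2)
  'book' -> not in reference -> no match (matches: 2)
  'reads' -> in reference (ref count 2, used 1/2) -> match (matches: 3)
  'reads' -> in reference (ref count 2, used 2/2) -> match (matches: 4)
  'opened' -> ref count 1 already used up (1/1) -> clipped, no match (matches: 4)
Clipped matches: 4, Candidate length: 9
Precision = 4/9

4/9


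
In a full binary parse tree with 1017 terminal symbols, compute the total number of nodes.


Leaf nodes (terminals): 1017
Internal nodes = n - 1 = 1017 - 1 = 1016
Total = leaves + internal = 1017 + 1016 = 2033

2033


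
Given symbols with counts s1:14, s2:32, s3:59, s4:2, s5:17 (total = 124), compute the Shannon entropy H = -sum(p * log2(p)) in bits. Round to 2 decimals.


Computing entropy H = -sum(p_i * log2(p_i)):
  s1: p = 14/124 = 0.1129, -p*log2(p) = 0.3553
  s2: p = 32/124 = 0.2581, -p*log2(p) = 0.5043
  s3: p = 59/124 = 0.4758, -p*log2(p) = 0.5099
  s4: p = 2/124 = 0.0161, -p*log2(p) = 0.0960
  s5: p = 17/124 = 0.1371, -p*log2(p) = 0.3930
H = sum of terms = 1.8585
Rounded to 2 decimals: 1.86

1.86


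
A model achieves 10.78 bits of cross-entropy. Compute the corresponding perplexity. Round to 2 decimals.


Perplexity formula: PP = 2^H
H = 10.78
PP = 2^10.78
Decompose: 2^10.78 = 2^10 * 2^0.78
2^10 = 1024, 2^0.78 ~ 1.7171309
PP ~ 1024 * 1.7171309 = 1758.3420416
Rounded to 2 decimals: 1758.34

1758.34


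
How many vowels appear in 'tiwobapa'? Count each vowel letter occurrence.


Scanning each character of 'tiwobapa':
  Position 1: 't' -> consonant (running count: 0)
  Position 2: 'i' -> vowel (running count: 1)
  Position 3: 'w' -> consonant (running count: 1)
  Position 4: 'o' -> vowel (running count: 2)
  Position 5: 'b' -> consonant (running count: 2)
  Position 6: 'a' -> vowel (running count: 3)
  Position 7: 'p' -> consonant (running count: 3)
  Position 8: 'a' -> vowel (running count: 4)
Total vowels: 4

4


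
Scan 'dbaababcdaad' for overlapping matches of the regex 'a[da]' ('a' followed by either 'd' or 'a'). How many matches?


Pattern: a[da] means 'a' followed by either 'd' or 'a'.
Scanning 'dbaababcdaad' position-by-position:
  Pos 0: window 'db' -> no
  Pos 1: window 'ba' -> no
  Pos 2: window 'aa' -> MATCH
  Pos 3: window 'ab' -> no
  Pos 4: window 'ba' -> no
  Pos 5: window 'ab' -> no
  Pos 6: window 'bc' -> no
  Pos 7: window 'cd' -> no
  Pos 8: window 'da' -> no
  Pos 9: window 'aa' -> MATCH
  Pos 10: window 'ad' -> MATCH
  Pos 11: window 'd' -> no
Total matches: 3

3


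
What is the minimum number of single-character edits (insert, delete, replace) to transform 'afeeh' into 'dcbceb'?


Building DP table for s1='afeeh' (len 5) and s2='dcbceb' (len 6):
       d  c  b  c  e  b
    0  1  2  3  4  5  6
  a 1  1  2  3  4  5  6
  f 2  2  2  3  4  5  6
  e 3  3  3  3  4  4  5
  e 4  4  4  4  4  4  5
  h 5  5  5  5  5  5  5
Edit distance = dp[5][6] = 5

5


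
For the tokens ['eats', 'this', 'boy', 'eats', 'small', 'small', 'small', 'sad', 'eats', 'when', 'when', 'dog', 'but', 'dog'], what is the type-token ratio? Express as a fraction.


Tokens: 14
Unique types: ('boy', 'but', 'dog', 'eats', 'sad', 'small', 'this', 'when') = 8
TTR = 8/14
Simplify: divide both by 2 -> 4/7
TTR = 4/7

4/7


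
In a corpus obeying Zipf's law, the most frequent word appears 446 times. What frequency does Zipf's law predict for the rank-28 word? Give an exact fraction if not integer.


Zipf's law: freq(rank) = f1 / rank
f1 = 446, rank = 28
freq = 446 / 28
GCD(446, 28) = 2
Simplified: 223/14

223/14


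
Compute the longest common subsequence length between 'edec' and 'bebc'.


DP table for LCS of 'edec' and 'bebc':
       b  e  b  c
    0  0  0  0  0
  e 0  0  1  1  1
  d 0  0  1  1  1
  e 0  0  1  1  1
  c 0  0  1  1  2
LCS: 'ec'
LCS length = 2

2


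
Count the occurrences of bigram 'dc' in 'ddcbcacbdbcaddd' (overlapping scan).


Scanning 'ddcbcacbdbcaddd' for bigram 'dc':
  Position 0: 'dd' -> no
  Position 1: 'dc' -> MATCH
  Position 2: 'cb' -> no
  Position 3: 'bc' -> no
  Position 4: 'ca' -> no
  Position 5: 'ac' -> no
  Position 6: 'cb' -> no
  Position 7: 'bd' -> no
  Position 8: 'db' -> no
  Position 9: 'bc' -> no
  Position 10: 'ca' -> no
  Position 11: 'ad' -> no
  Position 12: 'dd' -> no
  Position 13: 'dd' -> no
Total matches: 1

1


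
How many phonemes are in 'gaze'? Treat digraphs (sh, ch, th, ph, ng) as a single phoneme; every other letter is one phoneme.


Parsing 'gaze' greedily, digraphs first:
  'g' -> consonant phoneme (phonemes so far: 1)
  'a' -> vowel phoneme (phonemes so far: 2)
  'z' -> consonant phoneme (phonemes so far: 3)
  'e' -> vowel phoneme (phonemes so far: 4)
Total phonemes: 4

4


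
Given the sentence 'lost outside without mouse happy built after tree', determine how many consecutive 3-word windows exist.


Word trigrams from [8] words:
  Trigram 1: (lost outside without)
  Trigram 2: (outside without mouse)
  Trigram 3: (without mouse happy)
  Trigram 4: (mouse happy built)
  Trigram 5: (happy built after)
  Trigram 6: (built after tree)
Total word trigrams: 8 - 2 = 6

6


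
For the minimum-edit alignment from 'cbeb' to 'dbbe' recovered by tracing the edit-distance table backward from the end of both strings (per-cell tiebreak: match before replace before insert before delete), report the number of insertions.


Edit distance = 3. Backtracking from cell (4, 4) with preference match > replace > insert > delete,
then listing the resulting alignment 'cbeb' -> 'dbbe' left to right:
  Step 1: replace c->d
  Step 2: keep 'b'
  Step 3: replace e->b
  Step 4: replace b->e
Total insertions: 0

0


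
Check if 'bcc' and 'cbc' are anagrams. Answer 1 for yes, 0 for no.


Sort characters of 'bcc': 'bcc'
Sort characters of 'cbc': 'bcc'
Sorted forms match -> they ARE anagrams
Result: 1

1


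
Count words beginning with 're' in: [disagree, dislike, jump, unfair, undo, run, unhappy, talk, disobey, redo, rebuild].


Checking each word for prefix 're':
  'disagree' -> no (count: 0)
  'dislike' -> no (count: 0)
  'jump' -> no (count: 0)
  'unfair' -> no (count: 0)
  'undo' -> no (count: 0)
  'run' -> no (count: 0)
  'unhappy' -> no (count: 0)
  'talk' -> no (count: 0)
  'disobey' -> no (count: 0)
  'redo' -> YES, starts with 're' (count: 1)
  'rebuild' -> YES, starts with 're' (count: 2)
Total with prefix 're': 2

2


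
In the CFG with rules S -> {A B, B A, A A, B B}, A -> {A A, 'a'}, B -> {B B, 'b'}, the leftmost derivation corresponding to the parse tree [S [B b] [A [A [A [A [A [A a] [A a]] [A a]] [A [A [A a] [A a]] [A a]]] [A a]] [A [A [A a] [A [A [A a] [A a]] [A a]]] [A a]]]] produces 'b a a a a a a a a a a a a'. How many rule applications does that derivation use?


Every bracketed nonterminal node [X ...] in the tree is produced by exactly one rule application.
Reading the tree off as a leftmost derivation:
  Step 1: S  =>  B A   (applied S -> B A)
  Step 2: B A  =>  b A   (applied B -> b)
  Step 3: b A  =>  b A A   (applied A -> A A)
  Step 4: b A A  =>  b A A A   (applied A -> A A)
  Step 5: b A A A  =>  b A A A A   (applied A -> A A)
  Step 6: b A A A A  =>  b A A A A A   (applied A -> A A)
  Step 7: b A A A A A  =>  b A A A A A A   (applied A -> A A)
  Step 8: b A A A A A A  =>  b a A A A A A   (applied A -> a)
  Step 9: b a A A A A A  =>  b a a A A A A   (applied A -> a)
  Step 10: b a a A A A A  =>  b a a a A A A   (applied A -> a)
  Step 11: b a a a A A A  =>  b a a a A A A A   (applied A -> A A)
  Step 12: b a a a A A A A  =>  b a a a A A A A A   (applied A -> A A)
  Step 13: b a a a A A A A A  =>  b a a a a A A A A   (applied A -> a)
  Step 14: b a a a a A A A A  =>  b a a a a a A A A   (applied A -> a)
  Step 15: b a a a a a A A A  =>  b a a a a a a A A   (applied A -> a)
  Step 16: b a a a a a a A A  =>  b a a a a a a a A   (applied A -> a)
  Step 17: b a a a a a a a A  =>  b a a a a a a a A A   (applied A -> A A)
  Step 18: b a a a a a a a A A  =>  b a a a a a a a A A A   (applied A -> A A)
  Step 19: b a a a a a a a A A A  =>  b a a a a a a a a A A   (applied A -> a)
  Step 20: b a a a a a a a a A A  =>  b a a a a a a a a A A A   (applied A -> A A)
  Step 21: b a a a a a a a a A A A  =>  b a a a a a a a a A A A A   (applied A -> A A)
  Step 22: b a a a a a a a a A A A A  =>  b a a a a a a a a a A A A   (applied A -> a)
  Step 23: b a a a a a a a a a A A A  =>  b a a a a a a a a a a A A   (applied A -> a)
  Step 24: b a a a a a a a a a a A A  =>  b a a a a a a a a a a a A   (applied A -> a)
  Step 25: b a a a a a a a a a a a A  =>  b a a a a a a a a a a a a   (applied A -> a)
Final yield: b a a a a a a a a a a a a
Total rewrite steps: 25

25


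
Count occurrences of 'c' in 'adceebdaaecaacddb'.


Scanning 'adceebdaaecaacddb' for 'c':
  Position 2: 'c' -> MATCH (count: 1)
  Position 10: 'c' -> MATCH (count: 2)
  Position 13: 'c' -> MATCH (count: 3)
Total occurrences of 'c': 3

3


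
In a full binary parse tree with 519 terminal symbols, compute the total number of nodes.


Leaf nodes (terminals): 519
Internal nodes = n - 1 = 519 - 1 = 518
Total = leaves + internal = 519 + 518 = 1037

1037


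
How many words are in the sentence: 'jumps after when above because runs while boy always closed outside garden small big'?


Counting words by splitting on spaces:
  Word 1: 'jumps'
  Word 2: 'after'
  Word 3: 'when'
  Word 4: 'above'
  Word 5: 'because'
  Word 6: 'runs'
  Word 7: 'while'
  Word 8: 'boy'
  Word 9: 'always'
  Word 10: 'closed'
  Word 11: 'outside'
  Word 12: 'garden'
  Word 13: 'small'
  Word 14: 'big'
Total words: 14

14


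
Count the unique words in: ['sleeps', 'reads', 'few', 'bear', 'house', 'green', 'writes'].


Listing all tokens and tracking unique types:
  Token 1: 'sleeps' -> NEW (unique so far: 1)
  Token 2: 'reads' -> NEW (unique so far: 2)
  Token 3: 'few' -> NEW (unique so far: 3)
  Token 4: 'bear' -> NEW (unique so far: 4)
  Token 5: 'house' -> NEW (unique so far: 5)
  Token 6: 'green' -> NEW (unique so far: 6)
  Token 7: 'writes' -> NEW (unique so far: 7)
Unique types: ('bear', 'few', 'green', 'house', 'reads', 'sleeps', 'writes')
Vocabulary size: 7

7


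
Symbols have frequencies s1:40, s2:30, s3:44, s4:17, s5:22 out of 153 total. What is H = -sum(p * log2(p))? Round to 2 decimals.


Computing entropy H = -sum(p_i * log2(p_i)):
  s1: p = 40/153 = 0.2614, -p*log2(p) = 0.5060
  s2: p = 30/153 = 0.1961, -p*log2(p) = 0.4609
  s3: p = 44/153 = 0.2876, -p*log2(p) = 0.5171
  s4: p = 17/153 = 0.1111, -p*log2(p) = 0.3522
  s5: p = 22/153 = 0.1438, -p*log2(p) = 0.4023
H = sum of terms = 2.2385
Rounded to 2 decimals: 2.24

2.24


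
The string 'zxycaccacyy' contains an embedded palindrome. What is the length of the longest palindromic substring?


Scanning 'zxycaccacyy' for palindromic substrings.
Substring at positions 2-9: 'ycaccacy'.
Check: reverse('ycaccacy') = 'ycaccacy' -> palindrome confirmed.
Neighbouring characters ('x' / 'y') break symmetry, so it cannot extend further.
No longer palindromic substring exists; longest length = 8

8


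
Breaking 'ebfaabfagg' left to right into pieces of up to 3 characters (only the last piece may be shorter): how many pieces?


'ebfaabfagg' has 10 characters.
Chunking with max size 3:
  Chunk 1: 'ebf' (positions 0-2)
  Chunk 2: 'aab' (positions 3-5)
  Chunk 3: 'fag' (positions 6-8)
  Chunk 4: 'g' (positions 9-9)
Total chunks: ceil(10 / 3) = 4

4


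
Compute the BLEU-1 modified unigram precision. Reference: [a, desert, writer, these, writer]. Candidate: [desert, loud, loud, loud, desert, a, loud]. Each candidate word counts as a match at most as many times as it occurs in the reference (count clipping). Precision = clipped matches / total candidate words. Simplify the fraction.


Reference word counts: {'a': 1, 'desert': 1, 'these': 1, 'writer': 2}
Checking each candidate word (with clipping):
  'desert' -> in reference (ref count 1, used 1/1) -> match (matches: 1)
  'loud' -> not in reference -> no match (matches: 1)
  'loud' -> not in reference -> no match (matches: 1)
  'loud' -> not in reference -> no match (matches: 1)
  'desert' -> ref count 1 already used up (1/1) -> clipped, no match (matches: 1)
  'a' -> in reference (ref count 1, used 1/1) -> match (matches: 2)
  'loud' -> not in reference -> no match (matches: 2)
Clipped matches: 2, Candidate length: 7
Precision = 2/7

2/7


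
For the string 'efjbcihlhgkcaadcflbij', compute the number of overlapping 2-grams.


String 'efjbcihlhgkcaadcflbij' has length L = 21.
Number of overlapping n-grams = L - n + 1
Substituting: 21 - 2 + 1 = 20

20


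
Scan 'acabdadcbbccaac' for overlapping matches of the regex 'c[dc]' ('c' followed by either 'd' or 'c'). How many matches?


Pattern: c[dc] means 'c' followed by either 'd' or 'c'.
Scanning 'acabdadcbbccaac' position-by-position:
  Pos 0: window 'ac' -> no
  Pos 1: window 'ca' -> no
  Pos 2: window 'ab' -> no
  Pos 3: window 'bd' -> no
  Pos 4: window 'da' -> no
  Pos 5: window 'ad' -> no
  Pos 6: window 'dc' -> no
  Pos 7: window 'cb' -> no
  Pos 8: window 'bb' -> no
  Pos 9: window 'bc' -> no
  Pos 10: window 'cc' -> MATCH
  Pos 11: window 'ca' -> no
  Pos 12: window 'aa' -> no
  Pos 13: window 'ac' -> no
  Pos 14: window 'c' -> no
Total matches: 1

1


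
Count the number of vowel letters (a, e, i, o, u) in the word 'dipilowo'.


Scanning each character of 'dipilowo':
  Position 1: 'd' -> consonant (running count: 0)
  Position 2: 'i' -> vowel (running count: 1)
  Position 3: 'p' -> consonant (running count: 1)
  Position 4: 'i' -> vowel (running count: 2)
  Position 5: 'l' -> consonant (running count: 2)
  Position 6: 'o' -> vowel (running count: 3)
  Position 7: 'w' -> consonant (running count: 3)
  Position 8: 'o' -> vowel (running count: 4)
Total vowels: 4

4


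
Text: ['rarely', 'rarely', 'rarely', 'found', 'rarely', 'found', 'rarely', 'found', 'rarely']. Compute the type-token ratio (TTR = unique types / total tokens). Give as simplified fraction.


Tokens: 9
Unique types: ('found', 'rarely') = 2
TTR = 2/9
Already in lowest terms.

2/9


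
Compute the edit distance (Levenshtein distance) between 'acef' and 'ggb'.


Building DP table for s1='acef' (len 4) and s2='ggb' (len 3):
       g  g  b
    0  1  2  3
  a 1  1  2  3
  c 2  2  2  3
  e 3  3  3  3
  f 4  4  4  4
Edit distance = dp[4][3] = 4

4


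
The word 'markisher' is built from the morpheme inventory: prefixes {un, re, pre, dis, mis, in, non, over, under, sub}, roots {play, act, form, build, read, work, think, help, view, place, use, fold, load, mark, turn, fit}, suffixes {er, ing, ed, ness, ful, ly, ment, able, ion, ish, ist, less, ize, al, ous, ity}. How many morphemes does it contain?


Segmenting 'markisher' against the inventory:
  'mark' -> root (morpheme 1)
  'ish' -> suffix (morpheme 2)
  'er' -> suffix (morpheme 3)
Total morphemes: 3

3


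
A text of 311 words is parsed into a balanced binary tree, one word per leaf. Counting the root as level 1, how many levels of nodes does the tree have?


In a balanced binary tree with n leaves the deepest leaf is ceil(log2(n)) edges below the root,
so counting node levels inclusive of root and leaves gives ceil(log2(n)) + 1 levels.
log2(311) = 8.2808
ceil(8.2808) = 9
levels = 9 + 1 = 10

10


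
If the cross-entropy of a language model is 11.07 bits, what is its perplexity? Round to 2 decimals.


Perplexity formula: PP = 2^H
H = 11.07
PP = 2^11.07
Decompose: 2^11.07 = 2^11 * 2^0.07
2^11 = 2048, 2^0.07 ~ 1.0497167
PP ~ 2048 * 1.0497167 = 2149.8198016
Rounded to 2 decimals: 2149.82

2149.82


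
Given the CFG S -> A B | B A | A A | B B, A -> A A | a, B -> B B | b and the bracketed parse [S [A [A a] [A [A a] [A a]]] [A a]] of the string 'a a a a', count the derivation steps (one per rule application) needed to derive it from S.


Every bracketed nonterminal node [X ...] in the tree is produced by exactly one rule application.
Reading the tree off as a leftmost derivation:
  Step 1: S  =>  A A   (applied S -> A A)
  Step 2: A A  =>  A A A   (applied A -> A A)
  Step 3: A A A  =>  a A A   (applied A -> a)
  Step 4: a A A  =>  a A A A   (applied A -> A A)
  Step 5: a A A A  =>  a a A A   (applied A -> a)
  Step 6: a a A A  =>  a a a A   (applied A -> a)
  Step 7: a a a A  =>  a a a a   (applied A -> a)
Final yield: a a a a
Total rewrite steps: 7

7


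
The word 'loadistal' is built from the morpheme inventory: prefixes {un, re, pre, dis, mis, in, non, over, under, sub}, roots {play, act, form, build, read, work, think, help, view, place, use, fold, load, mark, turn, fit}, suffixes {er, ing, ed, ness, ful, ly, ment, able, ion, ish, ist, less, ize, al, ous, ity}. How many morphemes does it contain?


Segmenting 'loadistal' against the inventory:
  'load' -> root (morpheme 1)
  'ist' -> suffix (morpheme 2)
  'al' -> suffix (morpheme 3)
Total morphemes: 3

3


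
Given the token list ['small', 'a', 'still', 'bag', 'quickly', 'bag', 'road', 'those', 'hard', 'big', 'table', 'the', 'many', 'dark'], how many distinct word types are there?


Listing all tokens and tracking unique types:
  Token 1: 'small' -> NEW (unique so far: 1)
  Token 2: 'a' -> NEW (unique so far: 2)
  Token 3: 'still' -> NEW (unique so far: 3)
  Token 4: 'bag' -> NEW (unique so far: 4)
  Token 5: 'quickly' -> NEW (unique so far: 5)
  Token 6: 'bag' -> duplicate (unique so far: 5)
  Token 7: 'road' -> NEW (unique so far: 6)
  Token 8: 'those' -> NEW (unique so far: 7)
  Token 9: 'hard' -> NEW (unique so far: 8)
  Token 10: 'big' -> NEW (unique so far: 9)
  Token 11: 'table' -> NEW (unique so far: 10)
  Token 12: 'the' -> NEW (unique so far: 11)
  Token 13: 'many' -> NEW (unique so far: 12)
  Token 14: 'dark' -> NEW (unique so far: 13)
Unique types: ('a', 'bag', 'big', 'dark', 'hard', 'many', 'quickly', 'road', 'small', 'still', 'table', 'the', 'those')
Vocabulary size: 13

13


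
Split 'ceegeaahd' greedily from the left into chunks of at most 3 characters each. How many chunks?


'ceegeaahd' has 9 characters.
Chunking with max size 3:
  Chunk 1: 'cee' (positions 0-2)
  Chunk 2: 'gea' (positions 3-5)
  Chunk 3: 'ahd' (positions 6-8)
Total chunks: ceil(9 / 3) = 3

3


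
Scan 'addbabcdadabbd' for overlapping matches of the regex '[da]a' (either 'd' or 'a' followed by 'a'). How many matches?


Pattern: [da]a means either 'd' or 'a' followed by 'a'.
Scanning 'addbabcdadabbd' position-by-position:
  Pos 0: window 'ad' -> no
  Pos 1: window 'dd' -> no
  Pos 2: window 'db' -> no
  Pos 3: window 'ba' -> no
  Pos 4: window 'ab' -> no
  Pos 5: window 'bc' -> no
  Pos 6: window 'cd' -> no
  Pos 7: window 'da' -> MATCH
  Pos 8: window 'ad' -> no
  Pos 9: window 'da' -> MATCH
  Pos 10: window 'ab' -> no
  Pos 11: window 'bb' -> no
  Pos 12: window 'bd' -> no
  Pos 13: window 'd' -> no
Total matches: 2

2


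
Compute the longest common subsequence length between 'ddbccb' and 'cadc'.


DP table for LCS of 'ddbccb' and 'cadc':
       c  a  d  c
    0  0  0  0  0
  d 0  0  0  1  1
  d 0  0  0  1  1
  b 0  0  0  1  1
  c 0  1  1  1  2
  c 0  1  1  1  2
  b 0  1  1  1  2
LCS: 'dc'
LCS length = 2

2


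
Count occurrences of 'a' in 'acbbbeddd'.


Scanning 'acbbbeddd' for 'a':
  Position 0: 'a' -> MATCH (count: 1)
Total occurrences of 'a': 1

1


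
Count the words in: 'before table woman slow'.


Counting words by splitting on spaces:
  Word 1: 'before'
  Word 2: 'table'
  Word 3: 'woman'
  Word 4: 'slow'
Total words: 4

4


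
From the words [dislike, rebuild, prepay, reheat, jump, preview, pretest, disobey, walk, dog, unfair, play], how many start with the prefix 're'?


Checking each word for prefix 're':
  'dislike' -> no (count: 0)
  'rebuild' -> YES, starts with 're' (count: 1)
  'prepay' -> no (count: 1)
  'reheat' -> YES, starts with 're' (count: 2)
  'jump' -> no (count: 2)
  'preview' -> no (count: 2)
  'pretest' -> no (count: 2)
  'disobey' -> no (count: 2)
  'walk' -> no (count: 2)
  'dog' -> no (count: 2)
  'unfair' -> no (count: 2)
  'play' -> no (count: 2)
Total with prefix 're': 2

2


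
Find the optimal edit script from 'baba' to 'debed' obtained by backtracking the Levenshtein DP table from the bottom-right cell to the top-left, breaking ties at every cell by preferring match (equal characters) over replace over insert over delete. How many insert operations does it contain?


Edit distance = 4. Backtracking from cell (4, 5) with preference match > replace > insert > delete,
then listing the resulting alignment 'baba' -> 'debed' left to right:
  Step 1: replace b->d
  Step 2: replace a->e
  Step 3: keep 'b'
  Step 4: insert 'e' [insertion #1]
  Step 5: replace a->d
Total insertions: 1

1


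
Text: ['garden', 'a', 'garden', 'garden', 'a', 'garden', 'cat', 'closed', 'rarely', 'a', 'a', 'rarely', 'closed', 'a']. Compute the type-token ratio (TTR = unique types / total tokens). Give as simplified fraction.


Tokens: 14
Unique types: ('a', 'cat', 'closed', 'garden', 'rarely') = 5
TTR = 5/14
Already in lowest terms.

5/14


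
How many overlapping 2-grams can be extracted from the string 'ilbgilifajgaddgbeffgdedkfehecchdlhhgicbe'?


String 'ilbgilifajgaddgbeffgdedkfehecchdlhhgicbe' has length L = 40.
Number of overlapping n-grams = L - n + 1
Substituting: 40 - 2 + 1 = 39

39


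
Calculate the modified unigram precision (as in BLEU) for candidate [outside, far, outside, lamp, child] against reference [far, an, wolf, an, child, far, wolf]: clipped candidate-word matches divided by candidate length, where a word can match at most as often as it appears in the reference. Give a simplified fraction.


Reference word counts: {'an': 2, 'child': 1, 'far': 2, 'wolf': 2}
Checking each candidate word (with clipping):
  'outside' -> not in reference -> no match (matches: 0)
  'far' -> in reference (ref count 2, used 1/2) -> match (matches: 1)
  'outside' -> not in reference -> no match (matches: 1)
  'lamp' -> not in reference -> no match (matches: 1)
  'child' -> in reference (ref count 1, used 1/1) -> match (matches: 2)
Clipped matches: 2, Candidate length: 5
Precision = 2/5

2/5


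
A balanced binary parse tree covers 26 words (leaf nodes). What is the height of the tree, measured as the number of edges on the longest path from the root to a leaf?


In a balanced binary tree with n leaves the deepest leaf is ceil(log2(n)) edges below the root.
log2(26) = 4.7004
ceil(4.7004) = 5
height (edges) = 5

5


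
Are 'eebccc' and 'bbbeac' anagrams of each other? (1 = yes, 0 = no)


Sort characters of 'eebccc': 'bcccee'
Sort characters of 'bbbeac': 'abbbce'
Sorted forms differ -> they are NOT anagrams
Result: 0

0


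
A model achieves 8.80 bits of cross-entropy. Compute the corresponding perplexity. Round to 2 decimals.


Perplexity formula: PP = 2^H
H = 8.80
PP = 2^8.80
Decompose: 2^8.80 = 2^8 * 2^0.80
2^8 = 256, 2^0.80 ~ 1.7411011
PP ~ 256 * 1.7411011 = 445.7218816
Rounded to 2 decimals: 445.72

445.72


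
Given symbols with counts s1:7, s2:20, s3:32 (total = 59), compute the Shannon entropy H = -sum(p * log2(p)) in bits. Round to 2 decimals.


Computing entropy H = -sum(p_i * log2(p_i)):
  s1: p = 7/59 = 0.1186, -p*log2(p) = 0.3649
  s2: p = 20/59 = 0.3390, -p*log2(p) = 0.5291
  s3: p = 32/59 = 0.5424, -p*log2(p) = 0.4787
H = sum of terms = 1.3727
Rounded to 2 decimals: 1.37

1.37


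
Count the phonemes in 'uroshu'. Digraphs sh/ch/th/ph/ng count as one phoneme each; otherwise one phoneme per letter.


Parsing 'uroshu' greedily, digraphs first:
  'u' -> vowel phoneme (phonemes so far: 1)
  'r' -> consonant phoneme (phonemes so far: 2)
  'o' -> vowel phoneme (phonemes so far: 3)
  'sh' -> digraph (1 consonant phoneme) (phonemes so far: 4)
  'u' -> vowel phoneme (phonemes so far: 5)
Total phonemes: 5

5


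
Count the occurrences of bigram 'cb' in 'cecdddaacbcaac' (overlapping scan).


Scanning 'cecdddaacbcaac' for bigram 'cb':
  Position 0: 'ce' -> no
  Position 1: 'ec' -> no
  Position 2: 'cd' -> no
  Position 3: 'dd' -> no
  Position 4: 'dd' -> no
  Position 5: 'da' -> no
  Position 6: 'aa' -> no
  Position 7: 'ac' -> no
  Position 8: 'cb' -> MATCH
  Position 9: 'bc' -> no
  Position 10: 'ca' -> no
  Position 11: 'aa' -> no
  Position 12: 'ac' -> no
Total matches: 1

1


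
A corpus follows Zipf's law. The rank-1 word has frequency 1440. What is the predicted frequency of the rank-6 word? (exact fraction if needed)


Zipf's law: freq(rank) = f1 / rank
f1 = 1440, rank = 6
freq = 1440 / 6
= 240

240


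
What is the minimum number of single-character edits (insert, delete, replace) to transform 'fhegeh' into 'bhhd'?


Building DP table for s1='fhegeh' (len 6) and s2='bhhd' (len 4):
       b  h  h  d
    0  1  2  3  4
  f 1  1  2  3  4
  h 2  2  1  2  3
  e 3  3  2  2  3
  g 4  4  3  3  3
  e 5  5  4  4  4
  h 6  6  5  4  5
Edit distance = dp[6][4] = 5

5


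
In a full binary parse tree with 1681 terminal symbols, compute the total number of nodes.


Leaf nodes (terminals): 1681
Internal nodes = n - 1 = 1681 - 1 = 1680
Total = leaves + internal = 1681 + 1680 = 3361

3361


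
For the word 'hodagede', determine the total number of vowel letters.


Scanning each character of 'hodagede':
  Position 1: 'h' -> consonant (running count: 0)
  Position 2: 'o' -> vowel (running count: 1)
  Position 3: 'd' -> consonant (running count: 1)
  Position 4: 'a' -> vowel (running count: 2)
  Position 5: 'g' -> consonant (running count: 2)
  Position 6: 'e' -> vowel (running count: 3)
  Position 7: 'd' -> consonant (running count: 3)
  Position 8: 'e' -> vowel (running count: 4)
Total vowels: 4

4


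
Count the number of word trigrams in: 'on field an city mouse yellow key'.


Word trigrams from [7] words:
  Trigram 1: (on field an)
  Trigram 2: (field an city)
  Trigram 3: (an city mouse)
  Trigram 4: (city mouse yellow)
  Trigram 5: (mouse yellow key)
Total word trigrams: 7 - 2 = 5

5


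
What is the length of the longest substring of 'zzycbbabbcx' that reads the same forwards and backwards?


Scanning 'zzycbbabbcx' for palindromic substrings.
Substring at positions 3-9: 'cbbabbc'.
Check: reverse('cbbabbc') = 'cbbabbc' -> palindrome confirmed.
Neighbouring characters ('y' / 'x') break symmetry, so it cannot extend further.
No longer palindromic substring exists; longest length = 7

7


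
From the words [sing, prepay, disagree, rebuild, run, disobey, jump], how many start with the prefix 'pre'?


Checking each word for prefix 'pre':
  'sing' -> no (count: 0)
  'prepay' -> YES, starts with 'pre' (count: 1)
  'disagree' -> no (count: 1)
  'rebuild' -> no (count: 1)
  'run' -> no (count: 1)
  'disobey' -> no (count: 1)
  'jump' -> no (count: 1)
Total with prefix 'pre': 1

1


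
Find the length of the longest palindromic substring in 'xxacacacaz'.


Scanning 'xxacacacaz' for palindromic substrings.
Substring at positions 2-8: 'acacaca'.
Check: reverse('acacaca') = 'acacaca' -> palindrome confirmed.
Neighbouring characters ('x' / 'z') break symmetry, so it cannot extend further.
No longer palindromic substring exists; longest length = 7

7


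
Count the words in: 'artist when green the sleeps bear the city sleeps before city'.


Counting words by splitting on spaces:
  Word 1: 'artist'
  Word 2: 'when'
  Word 3: 'green'
  Word 4: 'the'
  Word 5: 'sleeps'
  Word 6: 'bear'
  Word 7: 'the'
  Word 8: 'city'
  Word 9: 'sleeps'
  Word 10: 'before'
  Word 11: 'city'
Total words: 11

11


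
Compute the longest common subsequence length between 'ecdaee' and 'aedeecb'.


DP table for LCS of 'ecdaee' and 'aedeecb':
       a  e  d  e  e  c  b
    0  0  0  0  0  0  0  0
  e 0  0  1  1  1  1  1  1
  c 0  0  1  1  1  1  2  2
  d 0  0  1  2  2  2  2  2
  a 0  1  1  2  2  2  2  2
  e 0  1  2  2  3  3  3  3
  e 0  1  2  2  3  4  4  4
LCS: 'edee'
LCS length = 4

4


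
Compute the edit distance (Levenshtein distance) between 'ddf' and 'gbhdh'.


Building DP table for s1='ddf' (len 3) and s2='gbhdh' (len 5):
       g  b  h  d  h
    0  1  2  3  4  5
  d 1  1  2  3  3  4
  d 2  2  2  3  3  4
  f 3  3  3  3  4  4
Edit distance = dp[3][5] = 4

4


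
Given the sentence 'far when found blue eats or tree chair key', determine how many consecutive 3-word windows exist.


Word trigrams from [9] words:
  Trigram 1: (far when found)
  Trigram 2: (when found blue)
  Trigram 3: (found blue eats)
  Trigram 4: (blue eats or)
  Trigram 5: (eats or tree)
  Trigram 6: (or tree chair)
  Trigram 7: (tree chair key)
Total word trigrams: 9 - 2 = 7

7


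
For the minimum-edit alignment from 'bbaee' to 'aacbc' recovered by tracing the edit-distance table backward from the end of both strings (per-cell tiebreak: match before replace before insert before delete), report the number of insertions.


Edit distance = 5. Backtracking from cell (5, 5) with preference match > replace > insert > delete,
then listing the resulting alignment 'bbaee' -> 'aacbc' left to right:
  Step 1: replace b->a
  Step 2: replace b->a
  Step 3: replace a->c
  Step 4: replace e->b
  Step 5: replace e->c
Total insertions: 0

0


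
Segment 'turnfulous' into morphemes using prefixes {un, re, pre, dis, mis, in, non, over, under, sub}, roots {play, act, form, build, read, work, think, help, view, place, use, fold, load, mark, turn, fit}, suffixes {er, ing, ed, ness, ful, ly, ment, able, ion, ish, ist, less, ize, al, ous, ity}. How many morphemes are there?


Segmenting 'turnfulous' against the inventory:
  'turn' -> root (morpheme 1)
  'ful' -> suffix (morpheme 2)
  'ous' -> suffix (morpheme 3)
Total morphemes: 3

3


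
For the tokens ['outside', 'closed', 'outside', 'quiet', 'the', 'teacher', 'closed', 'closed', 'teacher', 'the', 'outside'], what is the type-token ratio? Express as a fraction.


Tokens: 11
Unique types: ('closed', 'outside', 'quiet', 'teacher', 'the') = 5
TTR = 5/11
Already in lowest terms.

5/11


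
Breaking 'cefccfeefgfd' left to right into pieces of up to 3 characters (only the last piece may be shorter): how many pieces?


'cefccfeefgfd' has 12 characters.
Chunking with max size 3:
  Chunk 1: 'cef' (positions 0-2)
  Chunk 2: 'ccf' (positions 3-5)
  Chunk 3: 'eef' (positions 6-8)
  Chunk 4: 'gfd' (positions 9-11)
Total chunks: ceil(12 / 3) = 4

4


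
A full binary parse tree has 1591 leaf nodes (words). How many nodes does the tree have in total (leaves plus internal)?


Leaf nodes (terminals): 1591
Internal nodes = n - 1 = 1591 - 1 = 1590
Total = leaves + internal = 1591 + 1590 = 3181

3181


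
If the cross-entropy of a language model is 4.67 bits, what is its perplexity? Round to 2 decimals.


Perplexity formula: PP = 2^H
H = 4.67
PP = 2^4.67
Decompose: 2^4.67 = 2^4 * 2^0.67
2^4 = 16, 2^0.67 ~ 1.5910730
PP ~ 16 * 1.5910730 = 25.4571680
Rounded to 2 decimals: 25.46

25.46
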